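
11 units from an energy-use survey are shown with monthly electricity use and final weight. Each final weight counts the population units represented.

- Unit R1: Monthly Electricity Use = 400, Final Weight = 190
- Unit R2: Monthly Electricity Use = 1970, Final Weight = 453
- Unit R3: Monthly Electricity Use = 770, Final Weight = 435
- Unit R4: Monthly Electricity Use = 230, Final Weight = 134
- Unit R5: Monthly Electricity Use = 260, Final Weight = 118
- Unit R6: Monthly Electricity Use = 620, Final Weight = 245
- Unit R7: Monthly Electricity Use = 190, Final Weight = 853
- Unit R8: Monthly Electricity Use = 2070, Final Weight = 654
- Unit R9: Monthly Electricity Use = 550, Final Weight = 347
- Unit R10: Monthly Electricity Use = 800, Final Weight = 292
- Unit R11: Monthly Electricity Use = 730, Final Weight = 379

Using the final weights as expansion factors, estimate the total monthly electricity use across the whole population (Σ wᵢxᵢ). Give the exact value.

3733730

Weighted total = 400×190 + 1970×453 + 770×435 + 230×134 + 260×118 + 620×245 + 190×853 + 2070×654 + 550×347 + 800×292 + 730×379
  = 76000 + 892410 + 334950 + 30820 + 30680 + 151900 + 162070 + 1353780 + 190850 + 233600 + 276670 = 3733730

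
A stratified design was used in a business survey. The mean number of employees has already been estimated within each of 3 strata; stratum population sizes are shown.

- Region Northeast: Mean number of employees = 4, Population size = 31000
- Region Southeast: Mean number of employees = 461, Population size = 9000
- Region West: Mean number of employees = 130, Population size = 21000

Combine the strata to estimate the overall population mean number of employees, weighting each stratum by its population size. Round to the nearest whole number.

Σ Nₕ·x̄ₕ = 4×31000 + 461×9000 + 130×21000
  = 7003000
Σ Nₕ = 61000
Overall mean = 7003000 / 61000 = 114.80328

115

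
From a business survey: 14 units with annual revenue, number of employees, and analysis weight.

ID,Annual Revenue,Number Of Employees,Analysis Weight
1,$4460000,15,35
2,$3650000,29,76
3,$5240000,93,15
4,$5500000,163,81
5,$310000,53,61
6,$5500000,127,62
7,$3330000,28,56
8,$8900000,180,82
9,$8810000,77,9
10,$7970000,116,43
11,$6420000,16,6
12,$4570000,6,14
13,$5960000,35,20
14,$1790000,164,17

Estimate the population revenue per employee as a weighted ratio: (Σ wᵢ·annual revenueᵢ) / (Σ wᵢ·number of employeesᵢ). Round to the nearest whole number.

Σ wᵢ·y = 2907920000
Σ wᵢ·x = 54111
Ratio = 2907920000 / 54111 = 53739.905

53740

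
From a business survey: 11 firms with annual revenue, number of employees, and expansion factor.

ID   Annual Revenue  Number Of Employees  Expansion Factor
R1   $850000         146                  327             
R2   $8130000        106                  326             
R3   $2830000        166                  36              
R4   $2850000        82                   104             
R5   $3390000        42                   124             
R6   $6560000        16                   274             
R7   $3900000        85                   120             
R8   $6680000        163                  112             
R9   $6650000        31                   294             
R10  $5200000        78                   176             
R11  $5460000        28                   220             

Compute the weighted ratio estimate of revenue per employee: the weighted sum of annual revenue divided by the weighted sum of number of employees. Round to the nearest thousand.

66000

Σ wᵢ·y = 850000×327 + 8130000×326 + 2830000×36 + 2850000×104 + 3390000×124 + 6560000×274 + 3900000×120 + 6680000×112 + 6650000×294 + 5200000×176 + 5460000×220
  = 10832070000
Σ wᵢ·x = 146×327 + 106×326 + 166×36 + 82×104 + 42×124 + 16×274 + 85×120 + 163×112 + 31×294 + 78×176 + 28×220
  = 163852
Ratio = 10832070000 / 163852 = 66108.867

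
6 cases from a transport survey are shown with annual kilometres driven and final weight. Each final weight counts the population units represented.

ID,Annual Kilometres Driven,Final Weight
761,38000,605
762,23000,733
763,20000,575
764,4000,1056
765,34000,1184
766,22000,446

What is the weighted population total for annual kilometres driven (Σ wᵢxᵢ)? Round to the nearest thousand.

105641000

Weighted total = 38000×605 + 23000×733 + 20000×575 + 4000×1056 + 34000×1184 + 22000×446
  = 22990000 + 16859000 + 11500000 + 4224000 + 40256000 + 9812000 = 105641000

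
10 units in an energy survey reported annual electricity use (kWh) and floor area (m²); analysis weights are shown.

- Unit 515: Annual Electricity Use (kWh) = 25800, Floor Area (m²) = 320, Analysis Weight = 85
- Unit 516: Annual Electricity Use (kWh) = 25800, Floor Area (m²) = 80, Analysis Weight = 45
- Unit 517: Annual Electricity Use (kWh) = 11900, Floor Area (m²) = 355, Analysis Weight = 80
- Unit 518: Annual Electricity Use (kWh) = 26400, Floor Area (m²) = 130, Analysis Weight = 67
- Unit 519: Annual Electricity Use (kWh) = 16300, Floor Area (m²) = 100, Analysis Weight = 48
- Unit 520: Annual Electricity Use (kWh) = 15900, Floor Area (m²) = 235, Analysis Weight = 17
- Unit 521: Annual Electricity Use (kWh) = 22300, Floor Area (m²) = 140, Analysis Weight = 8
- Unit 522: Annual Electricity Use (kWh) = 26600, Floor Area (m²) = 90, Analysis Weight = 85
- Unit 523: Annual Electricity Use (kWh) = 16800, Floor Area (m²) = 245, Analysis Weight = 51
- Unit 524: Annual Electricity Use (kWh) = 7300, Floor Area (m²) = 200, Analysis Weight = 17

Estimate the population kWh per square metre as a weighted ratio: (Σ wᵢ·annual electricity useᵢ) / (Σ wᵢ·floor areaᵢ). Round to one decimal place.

104.1

Σ wᵢ·y = 25800×85 + 25800×45 + 11900×80 + 26400×67 + 16300×48 + 15900×17 + 22300×8 + 26600×85 + 16800×51 + 7300×17
  = 2193000 + 1161000 + 952000 + 1768800 + 782400 + 270300 + 178400 + 2261000 + 856800 + 124100 = 10547800
Σ wᵢ·x = 101370
Ratio = 10547800 / 101370 = 104.05248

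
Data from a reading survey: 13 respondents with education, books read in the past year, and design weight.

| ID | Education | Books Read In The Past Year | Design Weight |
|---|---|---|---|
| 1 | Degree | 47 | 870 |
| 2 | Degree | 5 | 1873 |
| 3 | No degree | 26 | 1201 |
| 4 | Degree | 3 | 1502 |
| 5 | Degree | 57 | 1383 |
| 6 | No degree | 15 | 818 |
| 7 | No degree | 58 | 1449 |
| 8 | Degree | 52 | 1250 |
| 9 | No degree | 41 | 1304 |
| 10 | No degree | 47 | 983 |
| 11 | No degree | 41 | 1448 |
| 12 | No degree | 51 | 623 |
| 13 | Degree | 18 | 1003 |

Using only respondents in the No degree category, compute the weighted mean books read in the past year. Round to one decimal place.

40.7

No degree rows: 3, 6, 7, 9, 10, 11, 12
Weighted sum = 26×1201 + 15×818 + 58×1449 + 41×1304 + 47×983 + 41×1448 + 51×623
  = 31226 + 12270 + 84042 + 53464 + 46201 + 59368 + 31773 = 318344
Sum of weights = 1201 + 818 + 1449 + 1304 + 983 + 1448 + 623 = 7826
Weighted mean = 318344 / 7826 = 40.677741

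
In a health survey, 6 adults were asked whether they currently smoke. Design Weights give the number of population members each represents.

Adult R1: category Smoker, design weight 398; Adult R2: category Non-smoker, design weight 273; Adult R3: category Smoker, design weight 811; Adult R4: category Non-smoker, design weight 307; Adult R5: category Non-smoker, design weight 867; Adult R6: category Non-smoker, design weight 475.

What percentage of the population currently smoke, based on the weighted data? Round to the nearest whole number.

Sum of weights for 'Smoker' = 398 + 811 = 1209
Total weight = 398 + 273 + 811 + 307 + 867 + 475 = 3131
Weighted proportion = 1209 / 3131 = 0.38613861 → 38.613861%

39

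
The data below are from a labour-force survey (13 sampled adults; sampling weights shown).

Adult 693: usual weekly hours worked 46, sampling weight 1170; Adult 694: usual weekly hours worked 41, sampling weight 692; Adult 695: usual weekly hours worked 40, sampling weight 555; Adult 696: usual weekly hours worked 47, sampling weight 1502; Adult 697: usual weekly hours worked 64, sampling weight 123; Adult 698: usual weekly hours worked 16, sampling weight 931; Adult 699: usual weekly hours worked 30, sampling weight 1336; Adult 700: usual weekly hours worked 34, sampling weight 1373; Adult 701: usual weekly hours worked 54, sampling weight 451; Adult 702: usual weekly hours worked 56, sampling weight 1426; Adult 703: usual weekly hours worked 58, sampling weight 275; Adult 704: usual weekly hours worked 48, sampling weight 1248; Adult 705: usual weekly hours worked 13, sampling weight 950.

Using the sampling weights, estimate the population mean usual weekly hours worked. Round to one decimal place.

Weighted sum = 476930
Sum of weights = 12032
Weighted mean = 476930 / 12032 = 39.638464

39.6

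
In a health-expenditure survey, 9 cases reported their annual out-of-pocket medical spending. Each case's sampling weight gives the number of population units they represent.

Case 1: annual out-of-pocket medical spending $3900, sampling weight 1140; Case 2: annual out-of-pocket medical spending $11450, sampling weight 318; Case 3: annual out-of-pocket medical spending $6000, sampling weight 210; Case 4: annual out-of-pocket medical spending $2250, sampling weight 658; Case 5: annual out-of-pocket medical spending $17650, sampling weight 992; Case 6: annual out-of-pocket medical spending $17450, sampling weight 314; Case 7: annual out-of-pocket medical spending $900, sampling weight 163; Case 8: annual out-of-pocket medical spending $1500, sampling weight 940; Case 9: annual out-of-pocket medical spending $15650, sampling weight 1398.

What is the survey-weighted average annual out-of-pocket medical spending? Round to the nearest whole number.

9335

Weighted sum = 57251100
Sum of weights = 6133
Weighted mean = 57251100 / 6133 = 9334.9258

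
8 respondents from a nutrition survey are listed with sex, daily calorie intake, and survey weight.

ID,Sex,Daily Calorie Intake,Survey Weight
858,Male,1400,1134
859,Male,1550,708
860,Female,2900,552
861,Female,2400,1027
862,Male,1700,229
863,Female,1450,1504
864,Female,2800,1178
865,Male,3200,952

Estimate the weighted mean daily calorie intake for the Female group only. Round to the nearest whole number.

2240

Female rows: 860, 861, 863, 864
Weighted sum = 2900×552 + 2400×1027 + 1450×1504 + 2800×1178
  = 1600800 + 2464800 + 2180800 + 3298400 = 9544800
Sum of weights = 552 + 1027 + 1504 + 1178 = 4261
Weighted mean = 9544800 / 4261 = 2240.0375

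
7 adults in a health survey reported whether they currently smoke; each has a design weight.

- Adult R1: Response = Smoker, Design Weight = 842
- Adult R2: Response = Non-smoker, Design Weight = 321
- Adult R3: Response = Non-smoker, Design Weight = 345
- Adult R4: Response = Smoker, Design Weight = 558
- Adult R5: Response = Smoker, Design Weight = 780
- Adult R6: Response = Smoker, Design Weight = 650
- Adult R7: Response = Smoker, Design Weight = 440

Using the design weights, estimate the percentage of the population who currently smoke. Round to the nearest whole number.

83

Sum of weights for 'Smoker' = 842 + 558 + 780 + 650 + 440 = 3270
Total weight = 842 + 321 + 345 + 558 + 780 + 650 + 440 = 3936
Weighted proportion = 3270 / 3936 = 0.83079268 → 83.079268%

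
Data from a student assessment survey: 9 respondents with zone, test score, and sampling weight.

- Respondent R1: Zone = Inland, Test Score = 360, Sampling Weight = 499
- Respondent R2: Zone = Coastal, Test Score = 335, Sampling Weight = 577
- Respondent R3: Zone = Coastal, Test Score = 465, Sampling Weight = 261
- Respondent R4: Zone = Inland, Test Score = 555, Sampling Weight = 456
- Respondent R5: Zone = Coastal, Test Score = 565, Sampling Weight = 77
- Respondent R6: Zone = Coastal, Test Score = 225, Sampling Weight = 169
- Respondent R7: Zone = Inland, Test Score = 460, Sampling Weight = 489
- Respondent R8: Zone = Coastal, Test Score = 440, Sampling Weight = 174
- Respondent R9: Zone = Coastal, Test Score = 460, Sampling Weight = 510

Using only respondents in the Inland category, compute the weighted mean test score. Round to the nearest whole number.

455

Inland rows: R1, R4, R7
Weighted sum = 360×499 + 555×456 + 460×489
  = 657660
Sum of weights = 499 + 456 + 489 = 1444
Weighted mean = 657660 / 1444 = 455.44321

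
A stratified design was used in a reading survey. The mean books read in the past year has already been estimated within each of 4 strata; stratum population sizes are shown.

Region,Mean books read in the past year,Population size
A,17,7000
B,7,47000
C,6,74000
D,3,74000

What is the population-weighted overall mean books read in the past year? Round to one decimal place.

5.5

Σ Nₕ·x̄ₕ = 17×7000 + 7×47000 + 6×74000 + 3×74000
  = 119000 + 329000 + 444000 + 222000 = 1114000
Σ Nₕ = 7000 + 47000 + 74000 + 74000 = 202000
Overall mean = 1114000 / 202000 = 5.5148515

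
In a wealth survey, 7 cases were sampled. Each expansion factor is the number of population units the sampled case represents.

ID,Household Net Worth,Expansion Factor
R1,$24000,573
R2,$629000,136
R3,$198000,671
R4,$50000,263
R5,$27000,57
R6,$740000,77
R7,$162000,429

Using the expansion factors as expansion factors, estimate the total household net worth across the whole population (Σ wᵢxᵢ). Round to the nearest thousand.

373321000

Weighted total = 24000×573 + 629000×136 + 198000×671 + 50000×263 + 27000×57 + 740000×77 + 162000×429
  = 13752000 + 85544000 + 132858000 + 13150000 + 1539000 + 56980000 + 69498000 = 373321000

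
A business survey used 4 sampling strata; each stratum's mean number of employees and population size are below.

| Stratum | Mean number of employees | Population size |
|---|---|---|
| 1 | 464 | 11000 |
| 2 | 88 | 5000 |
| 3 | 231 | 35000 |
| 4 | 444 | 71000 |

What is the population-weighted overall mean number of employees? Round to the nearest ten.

Σ Nₕ·x̄ₕ = 45153000
Σ Nₕ = 11000 + 5000 + 35000 + 71000 = 122000
Overall mean = 45153000 / 122000 = 370.10656

370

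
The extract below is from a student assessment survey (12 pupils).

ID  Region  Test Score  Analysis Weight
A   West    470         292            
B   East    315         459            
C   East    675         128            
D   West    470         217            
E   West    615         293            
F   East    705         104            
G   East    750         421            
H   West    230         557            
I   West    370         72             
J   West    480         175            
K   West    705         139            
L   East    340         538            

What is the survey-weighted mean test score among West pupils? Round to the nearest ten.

West rows: A, D, E, H, I, J, K
Weighted sum = 470×292 + 470×217 + 615×293 + 230×557 + 370×72 + 480×175 + 705×139
  = 137240 + 101990 + 180195 + 128110 + 26640 + 84000 + 97995 = 756170
Sum of weights = 292 + 217 + 293 + 557 + 72 + 175 + 139 = 1745
Weighted mean = 756170 / 1745 = 433.33524

430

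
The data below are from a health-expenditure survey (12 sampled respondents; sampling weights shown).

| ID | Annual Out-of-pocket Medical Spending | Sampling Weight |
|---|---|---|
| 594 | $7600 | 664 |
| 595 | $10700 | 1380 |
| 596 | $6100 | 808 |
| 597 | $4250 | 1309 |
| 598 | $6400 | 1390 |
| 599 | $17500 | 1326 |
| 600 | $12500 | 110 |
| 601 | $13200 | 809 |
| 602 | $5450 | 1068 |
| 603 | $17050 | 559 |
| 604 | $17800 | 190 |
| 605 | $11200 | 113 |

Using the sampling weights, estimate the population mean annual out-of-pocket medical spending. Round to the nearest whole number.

Weighted sum = 7600×664 + 10700×1380 + 6100×808 + 4250×1309 + 6400×1390 + 17500×1326 + 12500×110 + 13200×809 + 5450×1068 + 17050×559 + 17800×190 + 11200×113
  = 94458400
Sum of weights = 9726
Weighted mean = 94458400 / 9726 = 9711.9474

9712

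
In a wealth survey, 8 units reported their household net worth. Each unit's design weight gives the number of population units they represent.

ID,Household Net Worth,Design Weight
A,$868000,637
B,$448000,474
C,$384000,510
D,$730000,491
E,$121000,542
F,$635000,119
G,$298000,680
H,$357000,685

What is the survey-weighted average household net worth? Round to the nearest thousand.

461000

Weighted sum = 868000×637 + 448000×474 + 384000×510 + 730000×491 + 121000×542 + 635000×119 + 298000×680 + 357000×685
  = 552916000 + 212352000 + 195840000 + 358430000 + 65582000 + 75565000 + 202640000 + 244545000 = 1907870000
Sum of weights = 637 + 474 + 510 + 491 + 542 + 119 + 680 + 685 = 4138
Weighted mean = 1907870000 / 4138 = 461060.9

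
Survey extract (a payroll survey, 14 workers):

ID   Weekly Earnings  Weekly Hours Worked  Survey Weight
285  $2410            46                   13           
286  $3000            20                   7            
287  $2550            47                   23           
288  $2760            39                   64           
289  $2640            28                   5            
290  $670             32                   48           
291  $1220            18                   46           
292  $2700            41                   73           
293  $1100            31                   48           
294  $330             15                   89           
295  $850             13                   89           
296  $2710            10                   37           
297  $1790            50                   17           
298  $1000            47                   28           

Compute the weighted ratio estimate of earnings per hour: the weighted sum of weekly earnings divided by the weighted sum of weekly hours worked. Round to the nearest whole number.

Σ wᵢ·y = 902720
Σ wᵢ·x = 16328
Ratio = 902720 / 16328 = 55.286624

55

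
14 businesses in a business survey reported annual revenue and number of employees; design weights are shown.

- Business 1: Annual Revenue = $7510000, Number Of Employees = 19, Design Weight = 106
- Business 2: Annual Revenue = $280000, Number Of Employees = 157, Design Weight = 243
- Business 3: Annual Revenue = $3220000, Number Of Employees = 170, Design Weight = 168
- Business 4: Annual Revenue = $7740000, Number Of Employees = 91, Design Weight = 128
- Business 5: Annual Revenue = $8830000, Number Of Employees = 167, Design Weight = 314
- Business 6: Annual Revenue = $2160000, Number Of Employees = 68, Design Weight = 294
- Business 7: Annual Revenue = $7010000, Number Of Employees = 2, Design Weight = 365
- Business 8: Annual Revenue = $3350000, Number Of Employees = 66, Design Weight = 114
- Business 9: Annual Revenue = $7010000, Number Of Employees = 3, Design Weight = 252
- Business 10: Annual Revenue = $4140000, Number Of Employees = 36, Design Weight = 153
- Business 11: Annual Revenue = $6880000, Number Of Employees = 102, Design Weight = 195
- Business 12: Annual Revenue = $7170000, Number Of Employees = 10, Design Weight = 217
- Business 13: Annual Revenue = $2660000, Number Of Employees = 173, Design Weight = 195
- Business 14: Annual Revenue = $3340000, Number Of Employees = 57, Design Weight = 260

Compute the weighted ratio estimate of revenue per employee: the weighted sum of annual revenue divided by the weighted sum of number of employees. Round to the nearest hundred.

Σ wᵢ·y = 15428520000
Σ wᵢ·x = 237936
Ratio = 15428520000 / 237936 = 64843.151

64800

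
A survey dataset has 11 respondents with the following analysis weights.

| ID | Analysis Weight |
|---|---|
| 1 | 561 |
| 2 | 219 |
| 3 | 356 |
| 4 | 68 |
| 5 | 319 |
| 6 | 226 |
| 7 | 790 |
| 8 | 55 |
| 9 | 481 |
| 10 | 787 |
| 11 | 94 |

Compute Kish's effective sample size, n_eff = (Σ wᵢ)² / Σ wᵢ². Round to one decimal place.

7.3

Σ wᵢ = 561 + 219 + 356 + 68 + 319 + 226 + 790 + 55 + 481 + 787 + 94 = 3956
Σ wᵢ² = 2133570
n_eff = 3956² / 2133570 = 15649936 / 2133570 = 7.3350938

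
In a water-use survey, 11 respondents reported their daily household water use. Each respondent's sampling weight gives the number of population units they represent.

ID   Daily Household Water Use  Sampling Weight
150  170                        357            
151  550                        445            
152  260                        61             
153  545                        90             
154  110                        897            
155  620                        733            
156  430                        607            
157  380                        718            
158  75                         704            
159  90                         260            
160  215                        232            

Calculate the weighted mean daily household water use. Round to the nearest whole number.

310

Weighted sum = 170×357 + 550×445 + 260×61 + 545×90 + 110×897 + 620×733 + 430×607 + 380×718 + 75×704 + 90×260 + 215×232
  = 60690 + 244750 + 15860 + 49050 + 98670 + 454460 + 261010 + 272840 + 52800 + 23400 + 49880 = 1583410
Sum of weights = 357 + 445 + 61 + 90 + 897 + 733 + 607 + 718 + 704 + 260 + 232 = 5104
Weighted mean = 1583410 / 5104 = 310.22923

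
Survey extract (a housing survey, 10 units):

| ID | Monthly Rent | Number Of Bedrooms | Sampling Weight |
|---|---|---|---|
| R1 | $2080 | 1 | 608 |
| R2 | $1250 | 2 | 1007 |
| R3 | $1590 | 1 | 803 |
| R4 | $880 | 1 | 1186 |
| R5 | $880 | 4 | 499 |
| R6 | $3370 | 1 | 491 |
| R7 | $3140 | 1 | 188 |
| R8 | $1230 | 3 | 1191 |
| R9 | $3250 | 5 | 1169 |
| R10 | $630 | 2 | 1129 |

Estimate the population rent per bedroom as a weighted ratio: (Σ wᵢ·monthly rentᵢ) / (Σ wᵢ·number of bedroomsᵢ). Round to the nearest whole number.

Σ wᵢ·y = 13503400
Σ wᵢ·x = 1×608 + 2×1007 + 1×803 + 1×1186 + 4×499 + 1×491 + 1×188 + 3×1191 + 5×1169 + 2×1129
  = 608 + 2014 + 803 + 1186 + 1996 + 491 + 188 + 3573 + 5845 + 2258 = 18962
Ratio = 13503400 / 18962 = 712.12952

712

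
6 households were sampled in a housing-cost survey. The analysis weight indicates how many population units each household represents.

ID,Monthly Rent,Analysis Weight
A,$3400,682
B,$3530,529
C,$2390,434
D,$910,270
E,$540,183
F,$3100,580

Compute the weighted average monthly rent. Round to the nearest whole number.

Weighted sum = 3400×682 + 3530×529 + 2390×434 + 910×270 + 540×183 + 3100×580
  = 7365950
Sum of weights = 2678
Weighted mean = 7365950 / 2678 = 2750.5414

2751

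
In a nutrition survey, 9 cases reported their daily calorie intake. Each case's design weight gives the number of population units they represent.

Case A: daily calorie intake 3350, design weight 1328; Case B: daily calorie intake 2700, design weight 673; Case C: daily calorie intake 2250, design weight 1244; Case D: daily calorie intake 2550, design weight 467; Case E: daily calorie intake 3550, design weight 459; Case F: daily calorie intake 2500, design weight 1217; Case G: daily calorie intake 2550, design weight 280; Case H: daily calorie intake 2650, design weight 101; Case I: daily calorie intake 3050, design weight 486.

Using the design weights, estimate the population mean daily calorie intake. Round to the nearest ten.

2780

Weighted sum = 17391650
Sum of weights = 1328 + 673 + 1244 + 467 + 459 + 1217 + 280 + 101 + 486 = 6255
Weighted mean = 17391650 / 6255 = 2780.4396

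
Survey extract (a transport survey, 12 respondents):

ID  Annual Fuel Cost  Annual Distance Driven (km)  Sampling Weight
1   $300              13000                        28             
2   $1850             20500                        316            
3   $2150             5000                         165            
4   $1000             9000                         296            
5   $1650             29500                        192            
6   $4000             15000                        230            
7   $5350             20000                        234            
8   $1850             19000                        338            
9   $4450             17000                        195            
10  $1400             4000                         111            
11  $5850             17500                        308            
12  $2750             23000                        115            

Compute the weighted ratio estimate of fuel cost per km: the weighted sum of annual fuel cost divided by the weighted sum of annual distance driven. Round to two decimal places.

Σ wᵢ·y = 300×28 + 1850×316 + 2150×165 + 1000×296 + 1650×192 + 4000×230 + 5350×234 + 1850×338 + 4450×195 + 1400×111 + 5850×308 + 2750×115
  = 8400 + 584600 + 354750 + 296000 + 316800 + 920000 + 1251900 + 625300 + 867750 + 155400 + 1801800 + 316250 = 7498950
Σ wᵢ·x = 13000×28 + 20500×316 + 5000×165 + 9000×296 + 29500×192 + 15000×230 + 20000×234 + 19000×338 + 17000×195 + 4000×111 + 17500×308 + 23000×115
  = 42341000
Ratio = 7498950 / 42341000 = 0.17710848

0.18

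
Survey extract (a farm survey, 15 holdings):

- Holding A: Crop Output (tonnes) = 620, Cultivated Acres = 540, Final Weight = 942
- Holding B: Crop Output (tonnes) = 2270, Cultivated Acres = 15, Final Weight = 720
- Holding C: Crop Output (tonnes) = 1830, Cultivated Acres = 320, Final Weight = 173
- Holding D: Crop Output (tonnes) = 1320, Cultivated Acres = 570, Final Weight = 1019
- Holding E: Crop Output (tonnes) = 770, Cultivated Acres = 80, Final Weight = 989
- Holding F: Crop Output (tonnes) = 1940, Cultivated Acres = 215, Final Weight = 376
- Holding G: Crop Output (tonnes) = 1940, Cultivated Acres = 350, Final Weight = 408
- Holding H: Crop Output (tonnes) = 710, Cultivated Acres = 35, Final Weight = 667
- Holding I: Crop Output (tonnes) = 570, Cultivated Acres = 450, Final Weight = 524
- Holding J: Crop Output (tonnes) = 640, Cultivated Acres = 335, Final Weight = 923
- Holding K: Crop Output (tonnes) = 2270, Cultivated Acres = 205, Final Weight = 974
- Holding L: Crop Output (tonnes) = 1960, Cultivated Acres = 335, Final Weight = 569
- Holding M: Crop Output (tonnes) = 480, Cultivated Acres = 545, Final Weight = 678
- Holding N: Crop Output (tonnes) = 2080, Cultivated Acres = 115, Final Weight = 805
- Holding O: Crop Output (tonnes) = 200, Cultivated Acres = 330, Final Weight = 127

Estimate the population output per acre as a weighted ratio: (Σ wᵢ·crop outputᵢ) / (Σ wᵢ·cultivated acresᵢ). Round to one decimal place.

4.4

Σ wᵢ·y = 12877030
Σ wᵢ·x = 2921060
Ratio = 12877030 / 2921060 = 4.4083415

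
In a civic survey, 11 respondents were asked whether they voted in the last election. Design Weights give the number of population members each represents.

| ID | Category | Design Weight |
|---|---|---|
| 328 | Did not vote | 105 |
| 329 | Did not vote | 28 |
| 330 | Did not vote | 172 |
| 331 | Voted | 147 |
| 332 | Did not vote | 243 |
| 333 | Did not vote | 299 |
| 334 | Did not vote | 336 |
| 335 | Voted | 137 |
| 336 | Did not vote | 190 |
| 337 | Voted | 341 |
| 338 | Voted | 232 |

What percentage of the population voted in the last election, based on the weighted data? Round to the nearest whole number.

38

Sum of weights for 'Voted' = 147 + 137 + 341 + 232 = 857
Total weight = 2230
Weighted proportion = 857 / 2230 = 0.38430493 → 38.430493%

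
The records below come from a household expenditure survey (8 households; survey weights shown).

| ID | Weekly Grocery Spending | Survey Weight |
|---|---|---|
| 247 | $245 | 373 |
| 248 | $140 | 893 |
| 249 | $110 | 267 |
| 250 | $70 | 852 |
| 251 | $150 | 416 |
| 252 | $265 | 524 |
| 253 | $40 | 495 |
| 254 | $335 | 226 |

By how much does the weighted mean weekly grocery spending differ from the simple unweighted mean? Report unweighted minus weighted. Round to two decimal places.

20.54

Unweighted sum = 245 + 140 + 110 + 70 + 150 + 265 + 40 + 335 = 1355
Unweighted mean = 1355 / 8 = 169.375
Weighted sum = 245×373 + 140×893 + 110×267 + 70×852 + 150×416 + 265×524 + 40×495 + 335×226
  = 91385 + 125020 + 29370 + 59640 + 62400 + 138860 + 19800 + 75710 = 602185
Sum of weights = 373 + 893 + 267 + 852 + 416 + 524 + 495 + 226 = 4046
Weighted mean = 602185 / 4046 = 148.83465
Difference (unweighted minus weighted) = 20.540348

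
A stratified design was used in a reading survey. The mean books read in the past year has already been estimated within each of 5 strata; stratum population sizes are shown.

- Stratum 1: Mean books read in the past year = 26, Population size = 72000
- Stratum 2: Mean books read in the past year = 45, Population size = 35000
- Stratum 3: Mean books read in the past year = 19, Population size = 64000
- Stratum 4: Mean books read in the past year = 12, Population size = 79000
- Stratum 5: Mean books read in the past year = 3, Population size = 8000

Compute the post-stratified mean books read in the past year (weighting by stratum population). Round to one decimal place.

21.8

Σ Nₕ·x̄ₕ = 26×72000 + 45×35000 + 19×64000 + 12×79000 + 3×8000
  = 1872000 + 1575000 + 1216000 + 948000 + 24000 = 5635000
Σ Nₕ = 72000 + 35000 + 64000 + 79000 + 8000 = 258000
Overall mean = 5635000 / 258000 = 21.841085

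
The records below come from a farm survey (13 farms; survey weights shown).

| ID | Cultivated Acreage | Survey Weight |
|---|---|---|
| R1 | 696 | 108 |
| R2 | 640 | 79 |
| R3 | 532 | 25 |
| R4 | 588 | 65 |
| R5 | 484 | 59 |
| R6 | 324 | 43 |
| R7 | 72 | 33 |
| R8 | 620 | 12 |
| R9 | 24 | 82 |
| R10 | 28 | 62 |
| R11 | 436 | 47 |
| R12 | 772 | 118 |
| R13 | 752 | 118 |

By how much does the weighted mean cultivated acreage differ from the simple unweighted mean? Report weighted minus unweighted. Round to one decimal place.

Unweighted sum = 5968
Unweighted mean = 5968 / 13 = 459.07692
Weighted sum = 433580
Sum of weights = 851
Weighted mean = 433580 / 851 = 509.49471
Difference (weighted minus unweighted) = 50.417789

50.4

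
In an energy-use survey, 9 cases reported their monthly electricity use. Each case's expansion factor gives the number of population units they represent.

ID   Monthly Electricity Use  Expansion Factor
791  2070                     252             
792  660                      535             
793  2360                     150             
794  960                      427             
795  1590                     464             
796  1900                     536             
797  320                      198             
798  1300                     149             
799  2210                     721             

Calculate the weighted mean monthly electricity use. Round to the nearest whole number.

1528

Weighted sum = 2070×252 + 660×535 + 2360×150 + 960×427 + 1590×464 + 1900×536 + 320×198 + 1300×149 + 2210×721
  = 521640 + 353100 + 354000 + 409920 + 737760 + 1018400 + 63360 + 193700 + 1593410 = 5245290
Sum of weights = 3432
Weighted mean = 5245290 / 3432 = 1528.3479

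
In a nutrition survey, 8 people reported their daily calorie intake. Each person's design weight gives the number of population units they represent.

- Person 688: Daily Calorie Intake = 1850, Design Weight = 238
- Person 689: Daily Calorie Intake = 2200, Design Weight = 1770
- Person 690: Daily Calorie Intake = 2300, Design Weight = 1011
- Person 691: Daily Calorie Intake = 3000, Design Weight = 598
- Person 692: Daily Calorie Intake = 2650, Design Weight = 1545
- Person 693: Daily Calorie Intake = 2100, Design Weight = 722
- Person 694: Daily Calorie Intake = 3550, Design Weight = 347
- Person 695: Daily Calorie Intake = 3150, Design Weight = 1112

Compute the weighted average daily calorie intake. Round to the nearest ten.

Weighted sum = 1850×238 + 2200×1770 + 2300×1011 + 3000×598 + 2650×1545 + 2100×722 + 3550×347 + 3150×1112
  = 440300 + 3894000 + 2325300 + 1794000 + 4094250 + 1516200 + 1231850 + 3502800 = 18798700
Sum of weights = 238 + 1770 + 1011 + 598 + 1545 + 722 + 347 + 1112 = 7343
Weighted mean = 18798700 / 7343 = 2560.0844

2560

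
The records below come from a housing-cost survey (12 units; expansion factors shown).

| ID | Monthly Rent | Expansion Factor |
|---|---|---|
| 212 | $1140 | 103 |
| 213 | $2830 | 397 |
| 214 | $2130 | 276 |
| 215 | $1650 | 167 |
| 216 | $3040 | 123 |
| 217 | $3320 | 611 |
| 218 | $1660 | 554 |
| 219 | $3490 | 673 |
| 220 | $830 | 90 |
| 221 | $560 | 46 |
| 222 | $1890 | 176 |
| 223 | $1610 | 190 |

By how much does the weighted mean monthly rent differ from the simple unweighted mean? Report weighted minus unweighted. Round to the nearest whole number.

Unweighted sum = 1140 + 2830 + 2130 + 1650 + 3040 + 3320 + 1660 + 3490 + 830 + 560 + 1890 + 1610 = 24150
Unweighted mean = 24150 / 12 = 2012.5
Weighted sum = 8514210
Sum of weights = 103 + 397 + 276 + 167 + 123 + 611 + 554 + 673 + 90 + 46 + 176 + 190 = 3406
Weighted mean = 8514210 / 3406 = 2499.7681
Difference (weighted minus unweighted) = 487.26806

487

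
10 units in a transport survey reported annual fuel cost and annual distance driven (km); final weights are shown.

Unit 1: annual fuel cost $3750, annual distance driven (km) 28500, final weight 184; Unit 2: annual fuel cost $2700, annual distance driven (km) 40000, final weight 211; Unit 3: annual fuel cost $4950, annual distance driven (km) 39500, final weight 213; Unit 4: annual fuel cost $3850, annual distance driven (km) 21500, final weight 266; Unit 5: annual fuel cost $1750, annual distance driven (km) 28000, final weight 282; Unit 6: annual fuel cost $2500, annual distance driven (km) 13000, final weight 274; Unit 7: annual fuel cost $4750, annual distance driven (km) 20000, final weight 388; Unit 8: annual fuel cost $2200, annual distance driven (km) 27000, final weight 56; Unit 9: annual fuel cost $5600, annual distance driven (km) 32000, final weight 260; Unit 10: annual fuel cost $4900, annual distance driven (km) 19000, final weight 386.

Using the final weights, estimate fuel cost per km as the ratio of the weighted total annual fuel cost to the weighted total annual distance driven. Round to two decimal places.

0.15

Σ wᵢ·y = 3750×184 + 2700×211 + 4950×213 + 3850×266 + 1750×282 + 2500×274 + 4750×388 + 2200×56 + 5600×260 + 4900×386
  = 690000 + 569700 + 1054350 + 1024100 + 493500 + 685000 + 1843000 + 123200 + 1456000 + 1891400 = 9830250
Σ wᵢ·x = 28500×184 + 40000×211 + 39500×213 + 21500×266 + 28000×282 + 13000×274 + 20000×388 + 27000×56 + 32000×260 + 19000×386
  = 5244000 + 8440000 + 8413500 + 5719000 + 7896000 + 3562000 + 7760000 + 1512000 + 8320000 + 7334000 = 64200500
Ratio = 9830250 / 64200500 = 0.15311797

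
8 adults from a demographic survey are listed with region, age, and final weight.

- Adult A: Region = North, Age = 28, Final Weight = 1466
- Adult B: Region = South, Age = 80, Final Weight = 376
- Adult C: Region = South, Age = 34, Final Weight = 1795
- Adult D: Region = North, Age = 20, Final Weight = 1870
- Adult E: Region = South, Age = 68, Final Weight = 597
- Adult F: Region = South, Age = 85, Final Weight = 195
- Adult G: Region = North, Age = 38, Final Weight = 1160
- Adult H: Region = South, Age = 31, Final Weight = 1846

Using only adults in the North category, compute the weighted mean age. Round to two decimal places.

North rows: A, D, G
Weighted sum = 28×1466 + 20×1870 + 38×1160
  = 122528
Sum of weights = 1466 + 1870 + 1160 = 4496
Weighted mean = 122528 / 4496 = 27.252669

27.25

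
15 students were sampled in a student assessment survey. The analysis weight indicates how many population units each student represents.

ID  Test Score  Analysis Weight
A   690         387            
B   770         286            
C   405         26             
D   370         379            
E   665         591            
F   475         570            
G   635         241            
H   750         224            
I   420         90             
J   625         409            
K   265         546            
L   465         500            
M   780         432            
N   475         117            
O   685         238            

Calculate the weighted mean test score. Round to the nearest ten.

Weighted sum = 2848990
Sum of weights = 5036
Weighted mean = 2848990 / 5036 = 565.72478

570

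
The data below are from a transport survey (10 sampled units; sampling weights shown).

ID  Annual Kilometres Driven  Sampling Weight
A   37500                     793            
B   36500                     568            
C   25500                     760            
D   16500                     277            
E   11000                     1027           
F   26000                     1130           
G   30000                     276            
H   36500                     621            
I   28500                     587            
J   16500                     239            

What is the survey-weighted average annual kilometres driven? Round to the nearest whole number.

Weighted sum = 37500×793 + 36500×568 + 25500×760 + 16500×277 + 11000×1027 + 26000×1130 + 30000×276 + 36500×621 + 28500×587 + 16500×239
  = 29737500 + 20732000 + 19380000 + 4570500 + 11297000 + 29380000 + 8280000 + 22666500 + 16729500 + 3943500 = 166716500
Sum of weights = 793 + 568 + 760 + 277 + 1027 + 1130 + 276 + 621 + 587 + 239 = 6278
Weighted mean = 166716500 / 6278 = 26555.671

26556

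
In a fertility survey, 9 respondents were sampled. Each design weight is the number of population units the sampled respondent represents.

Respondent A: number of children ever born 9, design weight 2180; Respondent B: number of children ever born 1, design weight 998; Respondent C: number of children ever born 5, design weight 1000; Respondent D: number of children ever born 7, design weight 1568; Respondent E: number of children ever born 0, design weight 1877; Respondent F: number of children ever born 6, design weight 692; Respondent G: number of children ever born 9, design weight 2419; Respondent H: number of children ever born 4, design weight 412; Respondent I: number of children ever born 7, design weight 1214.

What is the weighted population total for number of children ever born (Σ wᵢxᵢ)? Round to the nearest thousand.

Weighted total = 9×2180 + 1×998 + 5×1000 + 7×1568 + 0×1877 + 6×692 + 9×2419 + 4×412 + 7×1214
  = 72663

73000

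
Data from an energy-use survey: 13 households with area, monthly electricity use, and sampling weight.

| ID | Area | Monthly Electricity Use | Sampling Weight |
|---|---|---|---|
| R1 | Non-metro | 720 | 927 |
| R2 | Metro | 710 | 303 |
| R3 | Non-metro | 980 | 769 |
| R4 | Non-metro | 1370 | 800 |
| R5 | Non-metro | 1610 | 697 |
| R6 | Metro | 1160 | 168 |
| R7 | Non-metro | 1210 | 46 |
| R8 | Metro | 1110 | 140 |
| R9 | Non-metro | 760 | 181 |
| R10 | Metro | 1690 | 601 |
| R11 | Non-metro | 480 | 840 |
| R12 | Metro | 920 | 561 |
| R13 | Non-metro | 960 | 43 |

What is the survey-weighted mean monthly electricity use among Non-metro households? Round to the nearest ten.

Non-metro rows: R1, R3, R4, R5, R7, R9, R11, R13
Weighted sum = 720×927 + 980×769 + 1370×800 + 1610×697 + 1210×46 + 760×181 + 480×840 + 960×43
  = 4276930
Sum of weights = 927 + 769 + 800 + 697 + 46 + 181 + 840 + 43 = 4303
Weighted mean = 4276930 / 4303 = 993.94144

990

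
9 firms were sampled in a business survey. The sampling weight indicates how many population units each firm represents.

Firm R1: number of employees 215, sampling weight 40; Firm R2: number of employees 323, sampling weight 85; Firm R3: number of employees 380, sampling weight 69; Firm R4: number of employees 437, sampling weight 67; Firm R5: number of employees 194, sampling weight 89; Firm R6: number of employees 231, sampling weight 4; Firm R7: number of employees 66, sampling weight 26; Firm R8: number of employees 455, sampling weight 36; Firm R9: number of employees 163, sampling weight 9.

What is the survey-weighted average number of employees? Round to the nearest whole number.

Weighted sum = 215×40 + 323×85 + 380×69 + 437×67 + 194×89 + 231×4 + 66×26 + 455×36 + 163×9
  = 129307
Sum of weights = 40 + 85 + 69 + 67 + 89 + 4 + 26 + 36 + 9 = 425
Weighted mean = 129307 / 425 = 304.25176

304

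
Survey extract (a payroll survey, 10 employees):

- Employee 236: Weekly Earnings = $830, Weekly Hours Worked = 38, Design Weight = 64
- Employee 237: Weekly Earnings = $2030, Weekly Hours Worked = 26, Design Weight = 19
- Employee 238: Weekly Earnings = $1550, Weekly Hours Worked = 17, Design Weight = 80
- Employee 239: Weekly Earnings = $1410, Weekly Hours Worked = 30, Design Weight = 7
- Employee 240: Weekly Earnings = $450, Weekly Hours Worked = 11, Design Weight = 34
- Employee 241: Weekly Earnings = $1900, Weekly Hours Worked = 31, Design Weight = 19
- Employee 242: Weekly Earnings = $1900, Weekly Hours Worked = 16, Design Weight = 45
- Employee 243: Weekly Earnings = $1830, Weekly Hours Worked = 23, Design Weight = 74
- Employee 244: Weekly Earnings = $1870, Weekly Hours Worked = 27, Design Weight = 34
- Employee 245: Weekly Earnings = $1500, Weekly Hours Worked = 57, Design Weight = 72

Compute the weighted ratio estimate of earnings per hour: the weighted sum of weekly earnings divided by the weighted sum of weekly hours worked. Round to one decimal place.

51.9

Σ wᵢ·y = 830×64 + 2030×19 + 1550×80 + 1410×7 + 450×34 + 1900×19 + 1900×45 + 1830×74 + 1870×34 + 1500×72
  = 53120 + 38570 + 124000 + 9870 + 15300 + 36100 + 85500 + 135420 + 63580 + 108000 = 669460
Σ wᵢ·x = 38×64 + 26×19 + 17×80 + 30×7 + 11×34 + 31×19 + 16×45 + 23×74 + 27×34 + 57×72
  = 12903
Ratio = 669460 / 12903 = 51.884058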